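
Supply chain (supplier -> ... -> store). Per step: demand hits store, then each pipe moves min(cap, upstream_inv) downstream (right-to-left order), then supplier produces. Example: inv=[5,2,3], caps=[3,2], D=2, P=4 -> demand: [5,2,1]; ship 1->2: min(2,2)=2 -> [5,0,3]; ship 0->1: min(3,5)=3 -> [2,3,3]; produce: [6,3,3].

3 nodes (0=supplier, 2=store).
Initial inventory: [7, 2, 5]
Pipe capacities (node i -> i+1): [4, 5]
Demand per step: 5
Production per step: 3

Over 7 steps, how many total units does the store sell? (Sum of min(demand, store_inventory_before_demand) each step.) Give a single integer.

Step 1: sold=5 (running total=5) -> [6 4 2]
Step 2: sold=2 (running total=7) -> [5 4 4]
Step 3: sold=4 (running total=11) -> [4 4 4]
Step 4: sold=4 (running total=15) -> [3 4 4]
Step 5: sold=4 (running total=19) -> [3 3 4]
Step 6: sold=4 (running total=23) -> [3 3 3]
Step 7: sold=3 (running total=26) -> [3 3 3]

Answer: 26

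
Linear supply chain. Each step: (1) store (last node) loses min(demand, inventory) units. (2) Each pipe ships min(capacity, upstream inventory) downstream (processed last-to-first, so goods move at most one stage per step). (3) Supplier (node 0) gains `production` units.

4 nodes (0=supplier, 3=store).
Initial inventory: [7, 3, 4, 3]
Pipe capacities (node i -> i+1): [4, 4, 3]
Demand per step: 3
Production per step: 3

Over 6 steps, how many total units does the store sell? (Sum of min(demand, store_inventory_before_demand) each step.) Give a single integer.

Step 1: sold=3 (running total=3) -> [6 4 4 3]
Step 2: sold=3 (running total=6) -> [5 4 5 3]
Step 3: sold=3 (running total=9) -> [4 4 6 3]
Step 4: sold=3 (running total=12) -> [3 4 7 3]
Step 5: sold=3 (running total=15) -> [3 3 8 3]
Step 6: sold=3 (running total=18) -> [3 3 8 3]

Answer: 18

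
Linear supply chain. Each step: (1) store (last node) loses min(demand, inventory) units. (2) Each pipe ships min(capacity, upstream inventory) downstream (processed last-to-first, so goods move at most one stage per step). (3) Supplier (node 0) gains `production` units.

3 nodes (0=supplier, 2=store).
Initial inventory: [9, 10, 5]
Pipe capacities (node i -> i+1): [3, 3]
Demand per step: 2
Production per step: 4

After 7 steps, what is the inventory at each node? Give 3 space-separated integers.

Step 1: demand=2,sold=2 ship[1->2]=3 ship[0->1]=3 prod=4 -> inv=[10 10 6]
Step 2: demand=2,sold=2 ship[1->2]=3 ship[0->1]=3 prod=4 -> inv=[11 10 7]
Step 3: demand=2,sold=2 ship[1->2]=3 ship[0->1]=3 prod=4 -> inv=[12 10 8]
Step 4: demand=2,sold=2 ship[1->2]=3 ship[0->1]=3 prod=4 -> inv=[13 10 9]
Step 5: demand=2,sold=2 ship[1->2]=3 ship[0->1]=3 prod=4 -> inv=[14 10 10]
Step 6: demand=2,sold=2 ship[1->2]=3 ship[0->1]=3 prod=4 -> inv=[15 10 11]
Step 7: demand=2,sold=2 ship[1->2]=3 ship[0->1]=3 prod=4 -> inv=[16 10 12]

16 10 12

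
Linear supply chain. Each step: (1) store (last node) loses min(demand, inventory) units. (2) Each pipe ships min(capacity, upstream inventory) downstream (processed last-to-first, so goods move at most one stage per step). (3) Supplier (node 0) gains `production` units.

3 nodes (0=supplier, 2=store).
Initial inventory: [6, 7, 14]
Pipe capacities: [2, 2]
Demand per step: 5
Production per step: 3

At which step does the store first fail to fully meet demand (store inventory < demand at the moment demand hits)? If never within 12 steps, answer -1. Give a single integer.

Step 1: demand=5,sold=5 ship[1->2]=2 ship[0->1]=2 prod=3 -> [7 7 11]
Step 2: demand=5,sold=5 ship[1->2]=2 ship[0->1]=2 prod=3 -> [8 7 8]
Step 3: demand=5,sold=5 ship[1->2]=2 ship[0->1]=2 prod=3 -> [9 7 5]
Step 4: demand=5,sold=5 ship[1->2]=2 ship[0->1]=2 prod=3 -> [10 7 2]
Step 5: demand=5,sold=2 ship[1->2]=2 ship[0->1]=2 prod=3 -> [11 7 2]
Step 6: demand=5,sold=2 ship[1->2]=2 ship[0->1]=2 prod=3 -> [12 7 2]
Step 7: demand=5,sold=2 ship[1->2]=2 ship[0->1]=2 prod=3 -> [13 7 2]
Step 8: demand=5,sold=2 ship[1->2]=2 ship[0->1]=2 prod=3 -> [14 7 2]
Step 9: demand=5,sold=2 ship[1->2]=2 ship[0->1]=2 prod=3 -> [15 7 2]
Step 10: demand=5,sold=2 ship[1->2]=2 ship[0->1]=2 prod=3 -> [16 7 2]
Step 11: demand=5,sold=2 ship[1->2]=2 ship[0->1]=2 prod=3 -> [17 7 2]
Step 12: demand=5,sold=2 ship[1->2]=2 ship[0->1]=2 prod=3 -> [18 7 2]
First stockout at step 5

5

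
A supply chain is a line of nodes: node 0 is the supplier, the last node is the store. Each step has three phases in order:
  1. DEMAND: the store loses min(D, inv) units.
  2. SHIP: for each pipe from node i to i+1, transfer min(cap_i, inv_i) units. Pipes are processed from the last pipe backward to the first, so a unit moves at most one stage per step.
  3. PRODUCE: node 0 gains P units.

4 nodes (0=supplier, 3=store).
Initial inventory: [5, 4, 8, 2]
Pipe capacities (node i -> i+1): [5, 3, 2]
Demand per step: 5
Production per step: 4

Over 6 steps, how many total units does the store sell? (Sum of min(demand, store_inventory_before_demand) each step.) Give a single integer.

Answer: 12

Derivation:
Step 1: sold=2 (running total=2) -> [4 6 9 2]
Step 2: sold=2 (running total=4) -> [4 7 10 2]
Step 3: sold=2 (running total=6) -> [4 8 11 2]
Step 4: sold=2 (running total=8) -> [4 9 12 2]
Step 5: sold=2 (running total=10) -> [4 10 13 2]
Step 6: sold=2 (running total=12) -> [4 11 14 2]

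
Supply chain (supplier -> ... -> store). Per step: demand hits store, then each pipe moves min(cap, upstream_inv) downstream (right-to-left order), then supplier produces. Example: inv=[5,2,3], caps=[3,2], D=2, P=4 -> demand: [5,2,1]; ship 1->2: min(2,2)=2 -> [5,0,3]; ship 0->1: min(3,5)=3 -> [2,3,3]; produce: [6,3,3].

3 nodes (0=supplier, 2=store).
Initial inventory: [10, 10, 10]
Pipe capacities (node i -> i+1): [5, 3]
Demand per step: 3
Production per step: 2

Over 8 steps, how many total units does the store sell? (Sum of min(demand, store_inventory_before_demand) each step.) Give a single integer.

Step 1: sold=3 (running total=3) -> [7 12 10]
Step 2: sold=3 (running total=6) -> [4 14 10]
Step 3: sold=3 (running total=9) -> [2 15 10]
Step 4: sold=3 (running total=12) -> [2 14 10]
Step 5: sold=3 (running total=15) -> [2 13 10]
Step 6: sold=3 (running total=18) -> [2 12 10]
Step 7: sold=3 (running total=21) -> [2 11 10]
Step 8: sold=3 (running total=24) -> [2 10 10]

Answer: 24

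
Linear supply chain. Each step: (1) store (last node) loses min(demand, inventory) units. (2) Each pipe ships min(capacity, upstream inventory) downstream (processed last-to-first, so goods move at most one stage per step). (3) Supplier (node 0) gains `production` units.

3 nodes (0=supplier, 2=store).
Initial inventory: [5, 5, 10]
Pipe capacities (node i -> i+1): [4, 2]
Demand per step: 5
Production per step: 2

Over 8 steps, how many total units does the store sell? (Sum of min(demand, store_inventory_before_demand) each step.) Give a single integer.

Step 1: sold=5 (running total=5) -> [3 7 7]
Step 2: sold=5 (running total=10) -> [2 8 4]
Step 3: sold=4 (running total=14) -> [2 8 2]
Step 4: sold=2 (running total=16) -> [2 8 2]
Step 5: sold=2 (running total=18) -> [2 8 2]
Step 6: sold=2 (running total=20) -> [2 8 2]
Step 7: sold=2 (running total=22) -> [2 8 2]
Step 8: sold=2 (running total=24) -> [2 8 2]

Answer: 24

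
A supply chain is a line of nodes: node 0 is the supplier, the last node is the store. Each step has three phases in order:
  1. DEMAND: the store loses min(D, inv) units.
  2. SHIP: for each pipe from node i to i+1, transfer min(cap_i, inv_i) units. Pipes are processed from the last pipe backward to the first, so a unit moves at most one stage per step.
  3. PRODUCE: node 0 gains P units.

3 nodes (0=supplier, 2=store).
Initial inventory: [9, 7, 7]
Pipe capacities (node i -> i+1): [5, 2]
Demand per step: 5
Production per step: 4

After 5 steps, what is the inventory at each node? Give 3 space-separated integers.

Step 1: demand=5,sold=5 ship[1->2]=2 ship[0->1]=5 prod=4 -> inv=[8 10 4]
Step 2: demand=5,sold=4 ship[1->2]=2 ship[0->1]=5 prod=4 -> inv=[7 13 2]
Step 3: demand=5,sold=2 ship[1->2]=2 ship[0->1]=5 prod=4 -> inv=[6 16 2]
Step 4: demand=5,sold=2 ship[1->2]=2 ship[0->1]=5 prod=4 -> inv=[5 19 2]
Step 5: demand=5,sold=2 ship[1->2]=2 ship[0->1]=5 prod=4 -> inv=[4 22 2]

4 22 2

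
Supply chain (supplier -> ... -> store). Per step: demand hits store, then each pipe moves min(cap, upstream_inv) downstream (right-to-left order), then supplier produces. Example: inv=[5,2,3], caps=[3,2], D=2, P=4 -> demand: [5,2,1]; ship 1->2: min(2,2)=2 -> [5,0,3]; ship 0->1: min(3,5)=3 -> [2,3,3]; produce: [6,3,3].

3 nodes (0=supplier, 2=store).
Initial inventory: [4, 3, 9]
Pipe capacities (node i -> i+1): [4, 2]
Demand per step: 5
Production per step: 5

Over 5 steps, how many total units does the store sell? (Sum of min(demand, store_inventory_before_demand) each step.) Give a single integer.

Step 1: sold=5 (running total=5) -> [5 5 6]
Step 2: sold=5 (running total=10) -> [6 7 3]
Step 3: sold=3 (running total=13) -> [7 9 2]
Step 4: sold=2 (running total=15) -> [8 11 2]
Step 5: sold=2 (running total=17) -> [9 13 2]

Answer: 17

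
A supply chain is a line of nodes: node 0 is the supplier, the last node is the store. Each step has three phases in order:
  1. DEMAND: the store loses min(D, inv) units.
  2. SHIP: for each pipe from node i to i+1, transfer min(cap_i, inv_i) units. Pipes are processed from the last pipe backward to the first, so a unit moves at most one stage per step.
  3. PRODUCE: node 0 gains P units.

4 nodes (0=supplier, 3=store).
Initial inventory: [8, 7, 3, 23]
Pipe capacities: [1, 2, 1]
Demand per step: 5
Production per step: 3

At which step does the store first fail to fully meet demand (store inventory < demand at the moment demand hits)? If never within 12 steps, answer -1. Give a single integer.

Step 1: demand=5,sold=5 ship[2->3]=1 ship[1->2]=2 ship[0->1]=1 prod=3 -> [10 6 4 19]
Step 2: demand=5,sold=5 ship[2->3]=1 ship[1->2]=2 ship[0->1]=1 prod=3 -> [12 5 5 15]
Step 3: demand=5,sold=5 ship[2->3]=1 ship[1->2]=2 ship[0->1]=1 prod=3 -> [14 4 6 11]
Step 4: demand=5,sold=5 ship[2->3]=1 ship[1->2]=2 ship[0->1]=1 prod=3 -> [16 3 7 7]
Step 5: demand=5,sold=5 ship[2->3]=1 ship[1->2]=2 ship[0->1]=1 prod=3 -> [18 2 8 3]
Step 6: demand=5,sold=3 ship[2->3]=1 ship[1->2]=2 ship[0->1]=1 prod=3 -> [20 1 9 1]
Step 7: demand=5,sold=1 ship[2->3]=1 ship[1->2]=1 ship[0->1]=1 prod=3 -> [22 1 9 1]
Step 8: demand=5,sold=1 ship[2->3]=1 ship[1->2]=1 ship[0->1]=1 prod=3 -> [24 1 9 1]
Step 9: demand=5,sold=1 ship[2->3]=1 ship[1->2]=1 ship[0->1]=1 prod=3 -> [26 1 9 1]
Step 10: demand=5,sold=1 ship[2->3]=1 ship[1->2]=1 ship[0->1]=1 prod=3 -> [28 1 9 1]
Step 11: demand=5,sold=1 ship[2->3]=1 ship[1->2]=1 ship[0->1]=1 prod=3 -> [30 1 9 1]
Step 12: demand=5,sold=1 ship[2->3]=1 ship[1->2]=1 ship[0->1]=1 prod=3 -> [32 1 9 1]
First stockout at step 6

6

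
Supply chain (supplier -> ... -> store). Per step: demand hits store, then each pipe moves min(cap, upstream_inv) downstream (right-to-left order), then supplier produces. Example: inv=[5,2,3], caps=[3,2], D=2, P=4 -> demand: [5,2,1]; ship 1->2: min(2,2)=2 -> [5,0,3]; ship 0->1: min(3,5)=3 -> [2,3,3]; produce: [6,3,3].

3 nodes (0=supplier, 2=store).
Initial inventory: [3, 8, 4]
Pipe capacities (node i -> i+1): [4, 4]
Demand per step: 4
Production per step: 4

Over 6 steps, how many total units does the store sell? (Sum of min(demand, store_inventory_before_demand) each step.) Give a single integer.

Answer: 24

Derivation:
Step 1: sold=4 (running total=4) -> [4 7 4]
Step 2: sold=4 (running total=8) -> [4 7 4]
Step 3: sold=4 (running total=12) -> [4 7 4]
Step 4: sold=4 (running total=16) -> [4 7 4]
Step 5: sold=4 (running total=20) -> [4 7 4]
Step 6: sold=4 (running total=24) -> [4 7 4]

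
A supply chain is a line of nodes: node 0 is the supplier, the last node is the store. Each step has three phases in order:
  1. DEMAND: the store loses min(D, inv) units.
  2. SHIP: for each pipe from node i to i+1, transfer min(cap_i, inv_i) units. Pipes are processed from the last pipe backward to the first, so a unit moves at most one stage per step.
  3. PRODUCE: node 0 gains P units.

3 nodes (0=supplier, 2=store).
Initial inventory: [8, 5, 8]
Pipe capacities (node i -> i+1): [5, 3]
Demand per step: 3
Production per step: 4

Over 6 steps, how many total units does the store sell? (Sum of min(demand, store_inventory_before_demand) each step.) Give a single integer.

Answer: 18

Derivation:
Step 1: sold=3 (running total=3) -> [7 7 8]
Step 2: sold=3 (running total=6) -> [6 9 8]
Step 3: sold=3 (running total=9) -> [5 11 8]
Step 4: sold=3 (running total=12) -> [4 13 8]
Step 5: sold=3 (running total=15) -> [4 14 8]
Step 6: sold=3 (running total=18) -> [4 15 8]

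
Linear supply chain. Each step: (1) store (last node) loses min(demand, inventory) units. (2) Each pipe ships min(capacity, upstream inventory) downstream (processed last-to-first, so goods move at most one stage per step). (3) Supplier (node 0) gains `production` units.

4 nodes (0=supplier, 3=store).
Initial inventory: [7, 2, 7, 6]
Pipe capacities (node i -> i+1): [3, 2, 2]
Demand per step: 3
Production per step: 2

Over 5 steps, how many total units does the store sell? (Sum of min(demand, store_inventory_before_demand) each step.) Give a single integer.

Answer: 14

Derivation:
Step 1: sold=3 (running total=3) -> [6 3 7 5]
Step 2: sold=3 (running total=6) -> [5 4 7 4]
Step 3: sold=3 (running total=9) -> [4 5 7 3]
Step 4: sold=3 (running total=12) -> [3 6 7 2]
Step 5: sold=2 (running total=14) -> [2 7 7 2]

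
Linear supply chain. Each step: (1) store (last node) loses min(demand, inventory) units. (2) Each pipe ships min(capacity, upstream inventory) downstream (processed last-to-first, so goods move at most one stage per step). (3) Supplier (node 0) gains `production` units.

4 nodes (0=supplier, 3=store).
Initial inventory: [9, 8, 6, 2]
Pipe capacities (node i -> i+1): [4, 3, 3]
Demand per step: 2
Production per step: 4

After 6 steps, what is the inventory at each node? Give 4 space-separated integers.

Step 1: demand=2,sold=2 ship[2->3]=3 ship[1->2]=3 ship[0->1]=4 prod=4 -> inv=[9 9 6 3]
Step 2: demand=2,sold=2 ship[2->3]=3 ship[1->2]=3 ship[0->1]=4 prod=4 -> inv=[9 10 6 4]
Step 3: demand=2,sold=2 ship[2->3]=3 ship[1->2]=3 ship[0->1]=4 prod=4 -> inv=[9 11 6 5]
Step 4: demand=2,sold=2 ship[2->3]=3 ship[1->2]=3 ship[0->1]=4 prod=4 -> inv=[9 12 6 6]
Step 5: demand=2,sold=2 ship[2->3]=3 ship[1->2]=3 ship[0->1]=4 prod=4 -> inv=[9 13 6 7]
Step 6: demand=2,sold=2 ship[2->3]=3 ship[1->2]=3 ship[0->1]=4 prod=4 -> inv=[9 14 6 8]

9 14 6 8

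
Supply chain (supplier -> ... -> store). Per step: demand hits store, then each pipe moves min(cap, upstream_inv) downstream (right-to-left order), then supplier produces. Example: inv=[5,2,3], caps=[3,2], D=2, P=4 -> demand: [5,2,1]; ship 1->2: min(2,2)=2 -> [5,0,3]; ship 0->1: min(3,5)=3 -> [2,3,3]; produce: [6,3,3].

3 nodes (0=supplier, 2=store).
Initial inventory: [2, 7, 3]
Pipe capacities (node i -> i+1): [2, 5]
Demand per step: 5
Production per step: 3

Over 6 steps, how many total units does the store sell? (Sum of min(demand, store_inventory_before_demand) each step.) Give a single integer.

Answer: 18

Derivation:
Step 1: sold=3 (running total=3) -> [3 4 5]
Step 2: sold=5 (running total=8) -> [4 2 4]
Step 3: sold=4 (running total=12) -> [5 2 2]
Step 4: sold=2 (running total=14) -> [6 2 2]
Step 5: sold=2 (running total=16) -> [7 2 2]
Step 6: sold=2 (running total=18) -> [8 2 2]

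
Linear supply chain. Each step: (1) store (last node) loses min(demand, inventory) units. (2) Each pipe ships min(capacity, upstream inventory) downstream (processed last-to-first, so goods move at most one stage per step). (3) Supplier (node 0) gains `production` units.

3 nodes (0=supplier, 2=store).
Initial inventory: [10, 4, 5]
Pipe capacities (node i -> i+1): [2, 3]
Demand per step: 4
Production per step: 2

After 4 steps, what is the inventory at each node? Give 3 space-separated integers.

Step 1: demand=4,sold=4 ship[1->2]=3 ship[0->1]=2 prod=2 -> inv=[10 3 4]
Step 2: demand=4,sold=4 ship[1->2]=3 ship[0->1]=2 prod=2 -> inv=[10 2 3]
Step 3: demand=4,sold=3 ship[1->2]=2 ship[0->1]=2 prod=2 -> inv=[10 2 2]
Step 4: demand=4,sold=2 ship[1->2]=2 ship[0->1]=2 prod=2 -> inv=[10 2 2]

10 2 2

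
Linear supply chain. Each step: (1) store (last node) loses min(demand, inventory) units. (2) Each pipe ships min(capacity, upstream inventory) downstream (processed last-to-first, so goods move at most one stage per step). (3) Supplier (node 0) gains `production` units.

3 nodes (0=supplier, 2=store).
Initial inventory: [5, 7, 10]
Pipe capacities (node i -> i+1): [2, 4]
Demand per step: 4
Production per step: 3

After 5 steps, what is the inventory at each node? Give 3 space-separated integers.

Step 1: demand=4,sold=4 ship[1->2]=4 ship[0->1]=2 prod=3 -> inv=[6 5 10]
Step 2: demand=4,sold=4 ship[1->2]=4 ship[0->1]=2 prod=3 -> inv=[7 3 10]
Step 3: demand=4,sold=4 ship[1->2]=3 ship[0->1]=2 prod=3 -> inv=[8 2 9]
Step 4: demand=4,sold=4 ship[1->2]=2 ship[0->1]=2 prod=3 -> inv=[9 2 7]
Step 5: demand=4,sold=4 ship[1->2]=2 ship[0->1]=2 prod=3 -> inv=[10 2 5]

10 2 5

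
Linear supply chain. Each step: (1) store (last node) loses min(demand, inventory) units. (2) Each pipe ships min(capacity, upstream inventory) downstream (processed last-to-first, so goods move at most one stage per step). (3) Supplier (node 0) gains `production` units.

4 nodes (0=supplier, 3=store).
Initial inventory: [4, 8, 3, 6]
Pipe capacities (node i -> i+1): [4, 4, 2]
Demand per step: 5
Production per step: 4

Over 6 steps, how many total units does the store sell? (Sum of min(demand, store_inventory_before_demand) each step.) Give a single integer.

Answer: 16

Derivation:
Step 1: sold=5 (running total=5) -> [4 8 5 3]
Step 2: sold=3 (running total=8) -> [4 8 7 2]
Step 3: sold=2 (running total=10) -> [4 8 9 2]
Step 4: sold=2 (running total=12) -> [4 8 11 2]
Step 5: sold=2 (running total=14) -> [4 8 13 2]
Step 6: sold=2 (running total=16) -> [4 8 15 2]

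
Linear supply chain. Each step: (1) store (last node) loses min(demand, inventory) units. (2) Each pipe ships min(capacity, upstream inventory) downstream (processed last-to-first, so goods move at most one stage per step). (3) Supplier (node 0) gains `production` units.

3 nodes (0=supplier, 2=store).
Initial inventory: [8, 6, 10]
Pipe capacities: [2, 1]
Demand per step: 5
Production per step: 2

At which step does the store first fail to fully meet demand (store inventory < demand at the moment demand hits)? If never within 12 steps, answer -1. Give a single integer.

Step 1: demand=5,sold=5 ship[1->2]=1 ship[0->1]=2 prod=2 -> [8 7 6]
Step 2: demand=5,sold=5 ship[1->2]=1 ship[0->1]=2 prod=2 -> [8 8 2]
Step 3: demand=5,sold=2 ship[1->2]=1 ship[0->1]=2 prod=2 -> [8 9 1]
Step 4: demand=5,sold=1 ship[1->2]=1 ship[0->1]=2 prod=2 -> [8 10 1]
Step 5: demand=5,sold=1 ship[1->2]=1 ship[0->1]=2 prod=2 -> [8 11 1]
Step 6: demand=5,sold=1 ship[1->2]=1 ship[0->1]=2 prod=2 -> [8 12 1]
Step 7: demand=5,sold=1 ship[1->2]=1 ship[0->1]=2 prod=2 -> [8 13 1]
Step 8: demand=5,sold=1 ship[1->2]=1 ship[0->1]=2 prod=2 -> [8 14 1]
Step 9: demand=5,sold=1 ship[1->2]=1 ship[0->1]=2 prod=2 -> [8 15 1]
Step 10: demand=5,sold=1 ship[1->2]=1 ship[0->1]=2 prod=2 -> [8 16 1]
Step 11: demand=5,sold=1 ship[1->2]=1 ship[0->1]=2 prod=2 -> [8 17 1]
Step 12: demand=5,sold=1 ship[1->2]=1 ship[0->1]=2 prod=2 -> [8 18 1]
First stockout at step 3

3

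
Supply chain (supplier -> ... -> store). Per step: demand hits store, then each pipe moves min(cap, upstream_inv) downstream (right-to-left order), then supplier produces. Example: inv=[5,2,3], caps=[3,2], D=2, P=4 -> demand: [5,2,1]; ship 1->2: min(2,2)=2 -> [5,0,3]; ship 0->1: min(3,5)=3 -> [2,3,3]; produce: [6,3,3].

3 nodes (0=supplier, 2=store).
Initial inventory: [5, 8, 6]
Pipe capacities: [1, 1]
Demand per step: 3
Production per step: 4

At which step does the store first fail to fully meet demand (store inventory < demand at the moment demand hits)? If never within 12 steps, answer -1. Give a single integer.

Step 1: demand=3,sold=3 ship[1->2]=1 ship[0->1]=1 prod=4 -> [8 8 4]
Step 2: demand=3,sold=3 ship[1->2]=1 ship[0->1]=1 prod=4 -> [11 8 2]
Step 3: demand=3,sold=2 ship[1->2]=1 ship[0->1]=1 prod=4 -> [14 8 1]
Step 4: demand=3,sold=1 ship[1->2]=1 ship[0->1]=1 prod=4 -> [17 8 1]
Step 5: demand=3,sold=1 ship[1->2]=1 ship[0->1]=1 prod=4 -> [20 8 1]
Step 6: demand=3,sold=1 ship[1->2]=1 ship[0->1]=1 prod=4 -> [23 8 1]
Step 7: demand=3,sold=1 ship[1->2]=1 ship[0->1]=1 prod=4 -> [26 8 1]
Step 8: demand=3,sold=1 ship[1->2]=1 ship[0->1]=1 prod=4 -> [29 8 1]
Step 9: demand=3,sold=1 ship[1->2]=1 ship[0->1]=1 prod=4 -> [32 8 1]
Step 10: demand=3,sold=1 ship[1->2]=1 ship[0->1]=1 prod=4 -> [35 8 1]
Step 11: demand=3,sold=1 ship[1->2]=1 ship[0->1]=1 prod=4 -> [38 8 1]
Step 12: demand=3,sold=1 ship[1->2]=1 ship[0->1]=1 prod=4 -> [41 8 1]
First stockout at step 3

3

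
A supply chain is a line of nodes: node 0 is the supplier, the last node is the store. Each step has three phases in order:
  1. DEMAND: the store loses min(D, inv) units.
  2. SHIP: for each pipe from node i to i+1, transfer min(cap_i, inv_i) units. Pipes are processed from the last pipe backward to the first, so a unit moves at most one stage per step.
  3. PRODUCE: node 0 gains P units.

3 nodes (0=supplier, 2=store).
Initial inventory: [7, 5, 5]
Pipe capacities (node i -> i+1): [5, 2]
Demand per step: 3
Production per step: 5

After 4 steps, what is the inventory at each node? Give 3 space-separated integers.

Step 1: demand=3,sold=3 ship[1->2]=2 ship[0->1]=5 prod=5 -> inv=[7 8 4]
Step 2: demand=3,sold=3 ship[1->2]=2 ship[0->1]=5 prod=5 -> inv=[7 11 3]
Step 3: demand=3,sold=3 ship[1->2]=2 ship[0->1]=5 prod=5 -> inv=[7 14 2]
Step 4: demand=3,sold=2 ship[1->2]=2 ship[0->1]=5 prod=5 -> inv=[7 17 2]

7 17 2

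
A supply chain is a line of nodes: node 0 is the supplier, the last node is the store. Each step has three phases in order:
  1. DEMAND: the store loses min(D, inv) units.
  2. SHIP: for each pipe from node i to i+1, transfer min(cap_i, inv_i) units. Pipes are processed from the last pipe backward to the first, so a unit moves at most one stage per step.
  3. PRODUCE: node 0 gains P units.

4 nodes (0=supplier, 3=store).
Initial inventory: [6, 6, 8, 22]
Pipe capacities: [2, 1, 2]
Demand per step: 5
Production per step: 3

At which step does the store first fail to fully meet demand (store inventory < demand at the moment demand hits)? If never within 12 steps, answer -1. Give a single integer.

Step 1: demand=5,sold=5 ship[2->3]=2 ship[1->2]=1 ship[0->1]=2 prod=3 -> [7 7 7 19]
Step 2: demand=5,sold=5 ship[2->3]=2 ship[1->2]=1 ship[0->1]=2 prod=3 -> [8 8 6 16]
Step 3: demand=5,sold=5 ship[2->3]=2 ship[1->2]=1 ship[0->1]=2 prod=3 -> [9 9 5 13]
Step 4: demand=5,sold=5 ship[2->3]=2 ship[1->2]=1 ship[0->1]=2 prod=3 -> [10 10 4 10]
Step 5: demand=5,sold=5 ship[2->3]=2 ship[1->2]=1 ship[0->1]=2 prod=3 -> [11 11 3 7]
Step 6: demand=5,sold=5 ship[2->3]=2 ship[1->2]=1 ship[0->1]=2 prod=3 -> [12 12 2 4]
Step 7: demand=5,sold=4 ship[2->3]=2 ship[1->2]=1 ship[0->1]=2 prod=3 -> [13 13 1 2]
Step 8: demand=5,sold=2 ship[2->3]=1 ship[1->2]=1 ship[0->1]=2 prod=3 -> [14 14 1 1]
Step 9: demand=5,sold=1 ship[2->3]=1 ship[1->2]=1 ship[0->1]=2 prod=3 -> [15 15 1 1]
Step 10: demand=5,sold=1 ship[2->3]=1 ship[1->2]=1 ship[0->1]=2 prod=3 -> [16 16 1 1]
Step 11: demand=5,sold=1 ship[2->3]=1 ship[1->2]=1 ship[0->1]=2 prod=3 -> [17 17 1 1]
Step 12: demand=5,sold=1 ship[2->3]=1 ship[1->2]=1 ship[0->1]=2 prod=3 -> [18 18 1 1]
First stockout at step 7

7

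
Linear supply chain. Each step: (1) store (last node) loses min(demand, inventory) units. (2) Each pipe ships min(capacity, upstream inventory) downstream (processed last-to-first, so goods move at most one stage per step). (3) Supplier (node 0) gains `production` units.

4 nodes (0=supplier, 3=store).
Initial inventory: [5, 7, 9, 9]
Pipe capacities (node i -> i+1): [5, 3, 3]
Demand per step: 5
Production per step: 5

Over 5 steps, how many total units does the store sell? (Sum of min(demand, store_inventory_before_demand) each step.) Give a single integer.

Answer: 21

Derivation:
Step 1: sold=5 (running total=5) -> [5 9 9 7]
Step 2: sold=5 (running total=10) -> [5 11 9 5]
Step 3: sold=5 (running total=15) -> [5 13 9 3]
Step 4: sold=3 (running total=18) -> [5 15 9 3]
Step 5: sold=3 (running total=21) -> [5 17 9 3]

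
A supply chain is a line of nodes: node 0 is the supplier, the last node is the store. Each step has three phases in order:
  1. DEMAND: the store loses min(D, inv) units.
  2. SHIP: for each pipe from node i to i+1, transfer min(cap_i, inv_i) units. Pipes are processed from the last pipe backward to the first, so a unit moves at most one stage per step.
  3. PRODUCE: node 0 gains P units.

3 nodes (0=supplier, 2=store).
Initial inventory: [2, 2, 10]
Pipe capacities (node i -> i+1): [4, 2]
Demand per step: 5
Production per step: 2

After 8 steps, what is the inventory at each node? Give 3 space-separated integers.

Step 1: demand=5,sold=5 ship[1->2]=2 ship[0->1]=2 prod=2 -> inv=[2 2 7]
Step 2: demand=5,sold=5 ship[1->2]=2 ship[0->1]=2 prod=2 -> inv=[2 2 4]
Step 3: demand=5,sold=4 ship[1->2]=2 ship[0->1]=2 prod=2 -> inv=[2 2 2]
Step 4: demand=5,sold=2 ship[1->2]=2 ship[0->1]=2 prod=2 -> inv=[2 2 2]
Step 5: demand=5,sold=2 ship[1->2]=2 ship[0->1]=2 prod=2 -> inv=[2 2 2]
Step 6: demand=5,sold=2 ship[1->2]=2 ship[0->1]=2 prod=2 -> inv=[2 2 2]
Step 7: demand=5,sold=2 ship[1->2]=2 ship[0->1]=2 prod=2 -> inv=[2 2 2]
Step 8: demand=5,sold=2 ship[1->2]=2 ship[0->1]=2 prod=2 -> inv=[2 2 2]

2 2 2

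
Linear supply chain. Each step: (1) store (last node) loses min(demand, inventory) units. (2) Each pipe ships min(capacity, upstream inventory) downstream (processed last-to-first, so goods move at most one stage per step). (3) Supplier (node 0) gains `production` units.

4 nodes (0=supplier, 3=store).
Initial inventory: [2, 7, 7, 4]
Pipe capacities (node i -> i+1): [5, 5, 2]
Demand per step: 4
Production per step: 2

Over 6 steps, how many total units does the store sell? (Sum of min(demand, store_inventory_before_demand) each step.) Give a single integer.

Answer: 14

Derivation:
Step 1: sold=4 (running total=4) -> [2 4 10 2]
Step 2: sold=2 (running total=6) -> [2 2 12 2]
Step 3: sold=2 (running total=8) -> [2 2 12 2]
Step 4: sold=2 (running total=10) -> [2 2 12 2]
Step 5: sold=2 (running total=12) -> [2 2 12 2]
Step 6: sold=2 (running total=14) -> [2 2 12 2]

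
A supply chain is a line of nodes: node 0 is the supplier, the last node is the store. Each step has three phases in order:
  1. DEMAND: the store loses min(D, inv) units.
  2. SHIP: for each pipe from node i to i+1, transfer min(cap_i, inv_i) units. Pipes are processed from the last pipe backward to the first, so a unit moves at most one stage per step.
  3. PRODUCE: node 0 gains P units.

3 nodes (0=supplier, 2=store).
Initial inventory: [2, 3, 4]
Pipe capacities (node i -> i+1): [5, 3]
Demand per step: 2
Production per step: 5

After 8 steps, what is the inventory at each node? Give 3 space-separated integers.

Step 1: demand=2,sold=2 ship[1->2]=3 ship[0->1]=2 prod=5 -> inv=[5 2 5]
Step 2: demand=2,sold=2 ship[1->2]=2 ship[0->1]=5 prod=5 -> inv=[5 5 5]
Step 3: demand=2,sold=2 ship[1->2]=3 ship[0->1]=5 prod=5 -> inv=[5 7 6]
Step 4: demand=2,sold=2 ship[1->2]=3 ship[0->1]=5 prod=5 -> inv=[5 9 7]
Step 5: demand=2,sold=2 ship[1->2]=3 ship[0->1]=5 prod=5 -> inv=[5 11 8]
Step 6: demand=2,sold=2 ship[1->2]=3 ship[0->1]=5 prod=5 -> inv=[5 13 9]
Step 7: demand=2,sold=2 ship[1->2]=3 ship[0->1]=5 prod=5 -> inv=[5 15 10]
Step 8: demand=2,sold=2 ship[1->2]=3 ship[0->1]=5 prod=5 -> inv=[5 17 11]

5 17 11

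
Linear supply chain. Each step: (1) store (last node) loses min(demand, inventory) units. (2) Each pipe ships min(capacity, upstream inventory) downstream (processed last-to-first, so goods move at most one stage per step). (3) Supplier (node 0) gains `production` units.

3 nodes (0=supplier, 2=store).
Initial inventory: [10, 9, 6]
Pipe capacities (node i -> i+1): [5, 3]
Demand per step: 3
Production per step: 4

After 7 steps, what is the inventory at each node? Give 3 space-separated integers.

Step 1: demand=3,sold=3 ship[1->2]=3 ship[0->1]=5 prod=4 -> inv=[9 11 6]
Step 2: demand=3,sold=3 ship[1->2]=3 ship[0->1]=5 prod=4 -> inv=[8 13 6]
Step 3: demand=3,sold=3 ship[1->2]=3 ship[0->1]=5 prod=4 -> inv=[7 15 6]
Step 4: demand=3,sold=3 ship[1->2]=3 ship[0->1]=5 prod=4 -> inv=[6 17 6]
Step 5: demand=3,sold=3 ship[1->2]=3 ship[0->1]=5 prod=4 -> inv=[5 19 6]
Step 6: demand=3,sold=3 ship[1->2]=3 ship[0->1]=5 prod=4 -> inv=[4 21 6]
Step 7: demand=3,sold=3 ship[1->2]=3 ship[0->1]=4 prod=4 -> inv=[4 22 6]

4 22 6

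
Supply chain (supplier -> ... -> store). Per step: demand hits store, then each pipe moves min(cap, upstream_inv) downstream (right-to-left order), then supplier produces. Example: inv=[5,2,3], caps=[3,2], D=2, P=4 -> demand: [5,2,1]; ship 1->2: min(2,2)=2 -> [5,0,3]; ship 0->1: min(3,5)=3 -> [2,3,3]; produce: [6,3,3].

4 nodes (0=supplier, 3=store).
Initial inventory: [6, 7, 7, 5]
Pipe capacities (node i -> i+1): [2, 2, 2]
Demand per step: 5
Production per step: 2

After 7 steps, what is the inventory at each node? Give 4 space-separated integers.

Step 1: demand=5,sold=5 ship[2->3]=2 ship[1->2]=2 ship[0->1]=2 prod=2 -> inv=[6 7 7 2]
Step 2: demand=5,sold=2 ship[2->3]=2 ship[1->2]=2 ship[0->1]=2 prod=2 -> inv=[6 7 7 2]
Step 3: demand=5,sold=2 ship[2->3]=2 ship[1->2]=2 ship[0->1]=2 prod=2 -> inv=[6 7 7 2]
Step 4: demand=5,sold=2 ship[2->3]=2 ship[1->2]=2 ship[0->1]=2 prod=2 -> inv=[6 7 7 2]
Step 5: demand=5,sold=2 ship[2->3]=2 ship[1->2]=2 ship[0->1]=2 prod=2 -> inv=[6 7 7 2]
Step 6: demand=5,sold=2 ship[2->3]=2 ship[1->2]=2 ship[0->1]=2 prod=2 -> inv=[6 7 7 2]
Step 7: demand=5,sold=2 ship[2->3]=2 ship[1->2]=2 ship[0->1]=2 prod=2 -> inv=[6 7 7 2]

6 7 7 2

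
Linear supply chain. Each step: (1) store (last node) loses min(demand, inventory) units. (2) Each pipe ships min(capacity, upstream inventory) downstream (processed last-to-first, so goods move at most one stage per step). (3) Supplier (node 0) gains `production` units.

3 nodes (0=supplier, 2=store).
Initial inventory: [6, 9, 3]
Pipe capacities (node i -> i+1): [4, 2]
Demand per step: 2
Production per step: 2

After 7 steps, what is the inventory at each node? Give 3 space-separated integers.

Step 1: demand=2,sold=2 ship[1->2]=2 ship[0->1]=4 prod=2 -> inv=[4 11 3]
Step 2: demand=2,sold=2 ship[1->2]=2 ship[0->1]=4 prod=2 -> inv=[2 13 3]
Step 3: demand=2,sold=2 ship[1->2]=2 ship[0->1]=2 prod=2 -> inv=[2 13 3]
Step 4: demand=2,sold=2 ship[1->2]=2 ship[0->1]=2 prod=2 -> inv=[2 13 3]
Step 5: demand=2,sold=2 ship[1->2]=2 ship[0->1]=2 prod=2 -> inv=[2 13 3]
Step 6: demand=2,sold=2 ship[1->2]=2 ship[0->1]=2 prod=2 -> inv=[2 13 3]
Step 7: demand=2,sold=2 ship[1->2]=2 ship[0->1]=2 prod=2 -> inv=[2 13 3]

2 13 3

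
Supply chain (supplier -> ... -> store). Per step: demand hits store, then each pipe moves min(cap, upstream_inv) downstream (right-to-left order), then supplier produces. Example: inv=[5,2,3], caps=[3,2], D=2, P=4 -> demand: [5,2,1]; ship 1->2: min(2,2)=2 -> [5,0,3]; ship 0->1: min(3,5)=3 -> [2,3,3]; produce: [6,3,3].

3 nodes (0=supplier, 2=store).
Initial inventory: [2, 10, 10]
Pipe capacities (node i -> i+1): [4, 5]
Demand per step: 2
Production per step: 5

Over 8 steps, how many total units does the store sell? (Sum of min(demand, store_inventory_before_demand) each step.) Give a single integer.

Answer: 16

Derivation:
Step 1: sold=2 (running total=2) -> [5 7 13]
Step 2: sold=2 (running total=4) -> [6 6 16]
Step 3: sold=2 (running total=6) -> [7 5 19]
Step 4: sold=2 (running total=8) -> [8 4 22]
Step 5: sold=2 (running total=10) -> [9 4 24]
Step 6: sold=2 (running total=12) -> [10 4 26]
Step 7: sold=2 (running total=14) -> [11 4 28]
Step 8: sold=2 (running total=16) -> [12 4 30]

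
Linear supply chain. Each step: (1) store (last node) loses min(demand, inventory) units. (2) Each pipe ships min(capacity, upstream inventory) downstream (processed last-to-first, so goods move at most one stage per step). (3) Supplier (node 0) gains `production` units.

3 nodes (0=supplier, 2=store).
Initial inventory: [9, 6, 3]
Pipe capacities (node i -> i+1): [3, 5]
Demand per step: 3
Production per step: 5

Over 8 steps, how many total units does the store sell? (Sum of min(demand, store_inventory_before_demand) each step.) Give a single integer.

Step 1: sold=3 (running total=3) -> [11 4 5]
Step 2: sold=3 (running total=6) -> [13 3 6]
Step 3: sold=3 (running total=9) -> [15 3 6]
Step 4: sold=3 (running total=12) -> [17 3 6]
Step 5: sold=3 (running total=15) -> [19 3 6]
Step 6: sold=3 (running total=18) -> [21 3 6]
Step 7: sold=3 (running total=21) -> [23 3 6]
Step 8: sold=3 (running total=24) -> [25 3 6]

Answer: 24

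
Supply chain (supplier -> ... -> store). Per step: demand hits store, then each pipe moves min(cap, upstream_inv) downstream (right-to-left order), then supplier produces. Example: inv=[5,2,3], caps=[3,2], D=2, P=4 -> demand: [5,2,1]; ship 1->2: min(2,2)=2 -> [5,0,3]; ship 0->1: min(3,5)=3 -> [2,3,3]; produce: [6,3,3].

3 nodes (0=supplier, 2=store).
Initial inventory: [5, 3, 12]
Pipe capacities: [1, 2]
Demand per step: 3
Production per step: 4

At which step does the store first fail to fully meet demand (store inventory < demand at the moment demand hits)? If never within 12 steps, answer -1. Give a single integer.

Step 1: demand=3,sold=3 ship[1->2]=2 ship[0->1]=1 prod=4 -> [8 2 11]
Step 2: demand=3,sold=3 ship[1->2]=2 ship[0->1]=1 prod=4 -> [11 1 10]
Step 3: demand=3,sold=3 ship[1->2]=1 ship[0->1]=1 prod=4 -> [14 1 8]
Step 4: demand=3,sold=3 ship[1->2]=1 ship[0->1]=1 prod=4 -> [17 1 6]
Step 5: demand=3,sold=3 ship[1->2]=1 ship[0->1]=1 prod=4 -> [20 1 4]
Step 6: demand=3,sold=3 ship[1->2]=1 ship[0->1]=1 prod=4 -> [23 1 2]
Step 7: demand=3,sold=2 ship[1->2]=1 ship[0->1]=1 prod=4 -> [26 1 1]
Step 8: demand=3,sold=1 ship[1->2]=1 ship[0->1]=1 prod=4 -> [29 1 1]
Step 9: demand=3,sold=1 ship[1->2]=1 ship[0->1]=1 prod=4 -> [32 1 1]
Step 10: demand=3,sold=1 ship[1->2]=1 ship[0->1]=1 prod=4 -> [35 1 1]
Step 11: demand=3,sold=1 ship[1->2]=1 ship[0->1]=1 prod=4 -> [38 1 1]
Step 12: demand=3,sold=1 ship[1->2]=1 ship[0->1]=1 prod=4 -> [41 1 1]
First stockout at step 7

7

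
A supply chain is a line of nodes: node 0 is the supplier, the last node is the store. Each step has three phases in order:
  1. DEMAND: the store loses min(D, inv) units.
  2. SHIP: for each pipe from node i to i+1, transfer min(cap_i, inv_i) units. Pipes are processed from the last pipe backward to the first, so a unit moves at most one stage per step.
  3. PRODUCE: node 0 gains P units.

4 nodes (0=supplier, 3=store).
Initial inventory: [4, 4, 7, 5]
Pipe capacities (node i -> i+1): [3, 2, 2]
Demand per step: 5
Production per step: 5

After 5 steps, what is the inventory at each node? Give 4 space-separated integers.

Step 1: demand=5,sold=5 ship[2->3]=2 ship[1->2]=2 ship[0->1]=3 prod=5 -> inv=[6 5 7 2]
Step 2: demand=5,sold=2 ship[2->3]=2 ship[1->2]=2 ship[0->1]=3 prod=5 -> inv=[8 6 7 2]
Step 3: demand=5,sold=2 ship[2->3]=2 ship[1->2]=2 ship[0->1]=3 prod=5 -> inv=[10 7 7 2]
Step 4: demand=5,sold=2 ship[2->3]=2 ship[1->2]=2 ship[0->1]=3 prod=5 -> inv=[12 8 7 2]
Step 5: demand=5,sold=2 ship[2->3]=2 ship[1->2]=2 ship[0->1]=3 prod=5 -> inv=[14 9 7 2]

14 9 7 2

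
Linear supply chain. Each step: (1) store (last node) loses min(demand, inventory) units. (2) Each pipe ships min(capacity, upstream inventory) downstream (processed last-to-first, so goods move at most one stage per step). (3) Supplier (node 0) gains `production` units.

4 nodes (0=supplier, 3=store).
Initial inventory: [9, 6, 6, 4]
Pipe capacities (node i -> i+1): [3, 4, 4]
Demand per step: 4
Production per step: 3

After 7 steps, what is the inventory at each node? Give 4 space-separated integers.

Step 1: demand=4,sold=4 ship[2->3]=4 ship[1->2]=4 ship[0->1]=3 prod=3 -> inv=[9 5 6 4]
Step 2: demand=4,sold=4 ship[2->3]=4 ship[1->2]=4 ship[0->1]=3 prod=3 -> inv=[9 4 6 4]
Step 3: demand=4,sold=4 ship[2->3]=4 ship[1->2]=4 ship[0->1]=3 prod=3 -> inv=[9 3 6 4]
Step 4: demand=4,sold=4 ship[2->3]=4 ship[1->2]=3 ship[0->1]=3 prod=3 -> inv=[9 3 5 4]
Step 5: demand=4,sold=4 ship[2->3]=4 ship[1->2]=3 ship[0->1]=3 prod=3 -> inv=[9 3 4 4]
Step 6: demand=4,sold=4 ship[2->3]=4 ship[1->2]=3 ship[0->1]=3 prod=3 -> inv=[9 3 3 4]
Step 7: demand=4,sold=4 ship[2->3]=3 ship[1->2]=3 ship[0->1]=3 prod=3 -> inv=[9 3 3 3]

9 3 3 3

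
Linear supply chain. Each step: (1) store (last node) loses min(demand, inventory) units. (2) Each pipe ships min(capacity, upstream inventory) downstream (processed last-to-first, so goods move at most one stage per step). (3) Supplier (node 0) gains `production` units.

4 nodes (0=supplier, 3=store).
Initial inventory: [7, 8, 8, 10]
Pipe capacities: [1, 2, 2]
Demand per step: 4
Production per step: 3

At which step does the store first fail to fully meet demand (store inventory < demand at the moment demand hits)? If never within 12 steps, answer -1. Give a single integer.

Step 1: demand=4,sold=4 ship[2->3]=2 ship[1->2]=2 ship[0->1]=1 prod=3 -> [9 7 8 8]
Step 2: demand=4,sold=4 ship[2->3]=2 ship[1->2]=2 ship[0->1]=1 prod=3 -> [11 6 8 6]
Step 3: demand=4,sold=4 ship[2->3]=2 ship[1->2]=2 ship[0->1]=1 prod=3 -> [13 5 8 4]
Step 4: demand=4,sold=4 ship[2->3]=2 ship[1->2]=2 ship[0->1]=1 prod=3 -> [15 4 8 2]
Step 5: demand=4,sold=2 ship[2->3]=2 ship[1->2]=2 ship[0->1]=1 prod=3 -> [17 3 8 2]
Step 6: demand=4,sold=2 ship[2->3]=2 ship[1->2]=2 ship[0->1]=1 prod=3 -> [19 2 8 2]
Step 7: demand=4,sold=2 ship[2->3]=2 ship[1->2]=2 ship[0->1]=1 prod=3 -> [21 1 8 2]
Step 8: demand=4,sold=2 ship[2->3]=2 ship[1->2]=1 ship[0->1]=1 prod=3 -> [23 1 7 2]
Step 9: demand=4,sold=2 ship[2->3]=2 ship[1->2]=1 ship[0->1]=1 prod=3 -> [25 1 6 2]
Step 10: demand=4,sold=2 ship[2->3]=2 ship[1->2]=1 ship[0->1]=1 prod=3 -> [27 1 5 2]
Step 11: demand=4,sold=2 ship[2->3]=2 ship[1->2]=1 ship[0->1]=1 prod=3 -> [29 1 4 2]
Step 12: demand=4,sold=2 ship[2->3]=2 ship[1->2]=1 ship[0->1]=1 prod=3 -> [31 1 3 2]
First stockout at step 5

5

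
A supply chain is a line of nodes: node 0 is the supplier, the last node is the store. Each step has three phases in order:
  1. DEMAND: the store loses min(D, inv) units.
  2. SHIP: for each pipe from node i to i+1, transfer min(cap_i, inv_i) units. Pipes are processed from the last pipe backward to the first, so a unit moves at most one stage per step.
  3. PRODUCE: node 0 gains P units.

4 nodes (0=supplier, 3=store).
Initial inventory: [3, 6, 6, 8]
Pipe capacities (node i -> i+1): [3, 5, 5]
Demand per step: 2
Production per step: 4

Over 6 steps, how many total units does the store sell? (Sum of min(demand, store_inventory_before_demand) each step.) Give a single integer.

Step 1: sold=2 (running total=2) -> [4 4 6 11]
Step 2: sold=2 (running total=4) -> [5 3 5 14]
Step 3: sold=2 (running total=6) -> [6 3 3 17]
Step 4: sold=2 (running total=8) -> [7 3 3 18]
Step 5: sold=2 (running total=10) -> [8 3 3 19]
Step 6: sold=2 (running total=12) -> [9 3 3 20]

Answer: 12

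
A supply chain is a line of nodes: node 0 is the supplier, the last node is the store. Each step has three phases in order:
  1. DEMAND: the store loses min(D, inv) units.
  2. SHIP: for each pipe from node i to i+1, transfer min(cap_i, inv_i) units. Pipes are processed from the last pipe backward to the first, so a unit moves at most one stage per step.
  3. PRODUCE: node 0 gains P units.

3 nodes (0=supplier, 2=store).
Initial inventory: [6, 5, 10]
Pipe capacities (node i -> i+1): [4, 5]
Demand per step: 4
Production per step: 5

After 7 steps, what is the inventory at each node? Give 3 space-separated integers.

Step 1: demand=4,sold=4 ship[1->2]=5 ship[0->1]=4 prod=5 -> inv=[7 4 11]
Step 2: demand=4,sold=4 ship[1->2]=4 ship[0->1]=4 prod=5 -> inv=[8 4 11]
Step 3: demand=4,sold=4 ship[1->2]=4 ship[0->1]=4 prod=5 -> inv=[9 4 11]
Step 4: demand=4,sold=4 ship[1->2]=4 ship[0->1]=4 prod=5 -> inv=[10 4 11]
Step 5: demand=4,sold=4 ship[1->2]=4 ship[0->1]=4 prod=5 -> inv=[11 4 11]
Step 6: demand=4,sold=4 ship[1->2]=4 ship[0->1]=4 prod=5 -> inv=[12 4 11]
Step 7: demand=4,sold=4 ship[1->2]=4 ship[0->1]=4 prod=5 -> inv=[13 4 11]

13 4 11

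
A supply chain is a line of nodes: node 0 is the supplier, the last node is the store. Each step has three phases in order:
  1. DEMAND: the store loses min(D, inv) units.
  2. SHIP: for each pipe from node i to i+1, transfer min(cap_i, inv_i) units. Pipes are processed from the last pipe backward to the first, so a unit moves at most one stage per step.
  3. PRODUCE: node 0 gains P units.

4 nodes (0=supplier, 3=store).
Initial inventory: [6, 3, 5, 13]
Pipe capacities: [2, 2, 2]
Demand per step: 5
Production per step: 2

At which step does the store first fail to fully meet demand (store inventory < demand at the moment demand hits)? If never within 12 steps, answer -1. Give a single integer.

Step 1: demand=5,sold=5 ship[2->3]=2 ship[1->2]=2 ship[0->1]=2 prod=2 -> [6 3 5 10]
Step 2: demand=5,sold=5 ship[2->3]=2 ship[1->2]=2 ship[0->1]=2 prod=2 -> [6 3 5 7]
Step 3: demand=5,sold=5 ship[2->3]=2 ship[1->2]=2 ship[0->1]=2 prod=2 -> [6 3 5 4]
Step 4: demand=5,sold=4 ship[2->3]=2 ship[1->2]=2 ship[0->1]=2 prod=2 -> [6 3 5 2]
Step 5: demand=5,sold=2 ship[2->3]=2 ship[1->2]=2 ship[0->1]=2 prod=2 -> [6 3 5 2]
Step 6: demand=5,sold=2 ship[2->3]=2 ship[1->2]=2 ship[0->1]=2 prod=2 -> [6 3 5 2]
Step 7: demand=5,sold=2 ship[2->3]=2 ship[1->2]=2 ship[0->1]=2 prod=2 -> [6 3 5 2]
Step 8: demand=5,sold=2 ship[2->3]=2 ship[1->2]=2 ship[0->1]=2 prod=2 -> [6 3 5 2]
Step 9: demand=5,sold=2 ship[2->3]=2 ship[1->2]=2 ship[0->1]=2 prod=2 -> [6 3 5 2]
Step 10: demand=5,sold=2 ship[2->3]=2 ship[1->2]=2 ship[0->1]=2 prod=2 -> [6 3 5 2]
Step 11: demand=5,sold=2 ship[2->3]=2 ship[1->2]=2 ship[0->1]=2 prod=2 -> [6 3 5 2]
Step 12: demand=5,sold=2 ship[2->3]=2 ship[1->2]=2 ship[0->1]=2 prod=2 -> [6 3 5 2]
First stockout at step 4

4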